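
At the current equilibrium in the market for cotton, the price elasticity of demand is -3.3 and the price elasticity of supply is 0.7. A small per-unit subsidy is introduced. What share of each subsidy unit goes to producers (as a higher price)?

Producer share = 0.825

For a small subsidy around the equilibrium, the benefit split depends on the relative slopes, which at a point are proportional to the elasticities.
Buyer share = εs/(εs + |εd|) = 0.7/(0.7 + 3.3) = 0.175; seller share = |εd|/(εs + |εd|) = 0.825.
So producers capture 0.825 of the subsidy.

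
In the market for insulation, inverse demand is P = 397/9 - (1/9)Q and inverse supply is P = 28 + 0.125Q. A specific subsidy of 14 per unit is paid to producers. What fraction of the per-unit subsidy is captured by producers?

Producer share = 9/17

Pre-subsidy: 397/9 - (1/9)Q = 28 + 0.125Q gives Q* = 1160/17 and P* = 621/17.
With the subsidy, sellers receive Ps = Pb + 14 for each unit, where Pb is the price buyers pay.
On the curves, Pb = 397/9 - (1/9)Q and Ps = 28 + 0.125Q; the wedge Ps − Pb = 14 gives 28 + 0.125Q − (397/9 - (1/9)Q) = 14, so Q' = 2168/17.
Then Pb = 397/9 − (1/9)·(2168/17) = 509/17 and Ps = 28 + 0.125·(2168/17) = 747/17.
Buyers' price falls by P* − Pb = 621/17 − 509/17 = 112/17; sellers' price rises by Ps − P* = 747/17 − 621/17 = 126/17.
So producers capture (126/17)/14 = 9/17 of each unit of subsidy.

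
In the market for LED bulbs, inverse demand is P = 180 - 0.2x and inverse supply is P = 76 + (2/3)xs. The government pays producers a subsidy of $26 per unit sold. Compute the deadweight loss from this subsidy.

Pre-subsidy: 180 - 0.2x = 76 + (2/3)x gives x* = 120 and P* = 156.
With the subsidy, sellers receive Ps = Pb + 26 for each unit, where Pb is the price buyers pay.
On the curves, Pb = 180 - 0.2x and Ps = 76 + (2/3)x; the wedge Ps − Pb = 26 gives 76 + (2/3)x − (180 - 0.2x) = 26, so x' = 150.
Then Pb = 180 − 0.2·150 = 150 and Ps = 76 + (2/3)·150 = 176.
The subsidy expands output by 150 − 120 = 30 past the efficient level; on those units the gap between marginal cost and willingness to pay runs from 0 up to 26.
DWL = ½ × 26 × 30 = 390.

Deadweight loss = $390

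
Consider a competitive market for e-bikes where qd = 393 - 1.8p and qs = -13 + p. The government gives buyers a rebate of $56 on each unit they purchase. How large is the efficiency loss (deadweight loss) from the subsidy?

Pre-subsidy: 393 - 1.8p = -13 + p gives p* = 145, q* = 132.
With the rebate, buyers effectively pay pb = ps − 56, where ps is the price sellers receive.
Demand in terms of ps becomes qd = 393 − 1.8(ps − 56) = 493.8 - 1.8ps. Setting this equal to supply: 493.8 - 1.8ps = -13 + ps, so ps = 181.
Buyers pay pb = 181 − 56 = 125; q' = -13 + 1·181 = 168.
The subsidy expands output by 168 − 132 = 36 past the efficient level; on those units the gap between marginal cost and willingness to pay runs from 0 up to 56.
DWL = ½ × 56 × 36 = 1008.

Deadweight loss = $1008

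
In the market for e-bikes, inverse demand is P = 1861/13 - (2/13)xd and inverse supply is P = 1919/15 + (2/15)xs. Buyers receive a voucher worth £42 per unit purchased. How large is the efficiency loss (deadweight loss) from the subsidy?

Deadweight loss = £3071.25

Pre-subsidy: 1861/13 - (2/13)x = 1919/15 + (2/15)x gives x* = 53 and P* = 135.
With the rebate, buyers effectively pay Pb = Ps − 42, where Ps is the price sellers receive.
On the curves, Pb = 1861/13 - (2/13)x and Ps = 1919/15 + (2/15)x; the wedge Ps − Pb = 42 gives 1919/15 + (2/15)x − (1861/13 - (2/13)x) = 42, so x' = 199.25.
Then Pb = 1861/13 − (2/13)·199.25 = 112.5 and Ps = 1919/15 + (2/15)·199.25 = 154.5.
The subsidy expands output by 199.25 − 53 = 146.25 past the efficient level; on those units the gap between marginal cost and willingness to pay runs from 0 up to 42.
DWL = ½ × 42 × 146.25 = 3071.25.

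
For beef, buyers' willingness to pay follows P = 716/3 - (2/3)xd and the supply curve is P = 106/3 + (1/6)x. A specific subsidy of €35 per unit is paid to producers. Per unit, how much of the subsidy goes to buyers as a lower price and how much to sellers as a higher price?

Buyers gain €28 per unit; sellers gain €7 per unit

Pre-subsidy: 716/3 - (2/3)x = 106/3 + (1/6)x gives x* = 244 and P* = 76.
With the subsidy, sellers receive Ps = Pb + 35 for each unit, where Pb is the price buyers pay.
On the curves, Pb = 716/3 - (2/3)x and Ps = 106/3 + (1/6)x; the wedge Ps − Pb = 35 gives 106/3 + (1/6)x − (716/3 - (2/3)x) = 35, so x' = 286.
Then Pb = 716/3 − (2/3)·286 = 48 and Ps = 106/3 + (1/6)·286 = 83.
Buyers' price falls by P* − Pb = 76 − 48 = 28; sellers' price rises by Ps − P* = 83 − 76 = 7.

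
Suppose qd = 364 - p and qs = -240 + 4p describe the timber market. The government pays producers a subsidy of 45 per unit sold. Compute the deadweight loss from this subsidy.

Deadweight loss = 810

Pre-subsidy: 364 - p = -240 + 4p gives p* = 120.8, q* = 243.2.
With the subsidy, sellers receive ps = pb + 45 for each unit, where pb is the price buyers pay.
Supply in terms of pb becomes qs = -240 + 4(pb + 45) = -60 + 4pb. Setting this equal to demand: 364 - pb = -60 + 4pb, so pb = 84.8.
Sellers receive ps = 84.8 + 45 = 129.8; q' = 364 − 1·84.8 = 279.2.
The subsidy expands output by 279.2 − 243.2 = 36 past the efficient level; on those units the gap between marginal cost and willingness to pay runs from 0 up to 45.
DWL = ½ × 45 × 36 = 810.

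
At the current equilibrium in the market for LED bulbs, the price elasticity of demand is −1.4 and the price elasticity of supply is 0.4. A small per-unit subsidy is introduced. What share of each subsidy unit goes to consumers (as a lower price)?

For a small subsidy around the equilibrium, the benefit split depends on the relative slopes, which at a point are proportional to the elasticities.
Buyer share = εs/(εs + |εd|) = 0.4/(0.4 + 1.4) = 2/9; seller share = |εd|/(εs + |εd|) = 7/9.

Consumer share = 2/9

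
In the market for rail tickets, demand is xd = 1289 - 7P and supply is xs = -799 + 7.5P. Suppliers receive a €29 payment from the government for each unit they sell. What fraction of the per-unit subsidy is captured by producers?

Producer share = 14/29

Pre-subsidy: 1289 - 7P = -799 + 7.5P gives P* = 144, x* = 281.
With the subsidy, sellers receive Ps = Pb + 29 for each unit, where Pb is the price buyers pay.
Supply in terms of Pb becomes xs = -799 + 7.5(Pb + 29) = -581.5 + 7.5Pb. Setting this equal to demand: 1289 - 7Pb = -581.5 + 7.5Pb, so Pb = 129.
Sellers receive Ps = 129 + 29 = 158; x' = 1289 − 7·129 = 386.
Buyers' price falls by P* − Pb = 144 − 129 = 15; sellers' price rises by Ps − P* = 158 − 144 = 14.
So producers capture 14/29 = 14/29 of each unit of subsidy.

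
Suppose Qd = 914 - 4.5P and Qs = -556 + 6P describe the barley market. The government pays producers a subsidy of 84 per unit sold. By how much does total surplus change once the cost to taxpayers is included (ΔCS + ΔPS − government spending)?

Net change in total surplus = -9072

Pre-subsidy: 914 - 4.5P = -556 + 6P gives P* = 140, Q* = 284.
With the subsidy, sellers receive Ps = Pb + 84 for each unit, where Pb is the price buyers pay.
Supply in terms of Pb becomes Qs = -556 + 6(Pb + 84) = -52 + 6Pb. Setting this equal to demand: 914 - 4.5Pb = -52 + 6Pb, so Pb = 92.
Sellers receive Ps = 92 + 84 = 176; Q' = 914 − 4.5·92 = 500.
ΔCS = ½(284 + 500)(140 − 92) = 18816; ΔPS = ½(284 + 500)(176 − 140) = 14112.
Government spending = 84 × 500 = 42000.
Net change = 18816 + 14112 − 42000 = -9072. The loss equals the DWL triangle ½·84·216.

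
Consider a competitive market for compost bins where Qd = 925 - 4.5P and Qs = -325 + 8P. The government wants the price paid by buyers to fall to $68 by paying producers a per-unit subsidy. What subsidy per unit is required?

Required subsidy s = $50 per unit

At a buyer price of 68, quantity demanded is 925 − 4.5·68 = 619.
Sellers supply 619 only when they receive Ps with -325 + 8·Ps = 619, i.e. Ps = 118.
s = Ps − Pb = 118 − 68 = 50.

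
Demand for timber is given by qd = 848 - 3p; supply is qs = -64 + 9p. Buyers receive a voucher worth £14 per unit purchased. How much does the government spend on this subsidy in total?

Government cost = £9121

Pre-subsidy: 848 - 3p = -64 + 9p gives p* = 76, q* = 620.
With the rebate, buyers effectively pay pb = ps − 14, where ps is the price sellers receive.
Demand in terms of ps becomes qd = 848 − 3(ps − 14) = 890 - 3ps. Setting this equal to supply: 890 - 3ps = -64 + 9ps, so ps = 79.5.
Buyers pay pb = 79.5 − 14 = 65.5; q' = -64 + 9·79.5 = 651.5.
Government outlay = subsidy × quantity = 14 × 651.5 = 9121.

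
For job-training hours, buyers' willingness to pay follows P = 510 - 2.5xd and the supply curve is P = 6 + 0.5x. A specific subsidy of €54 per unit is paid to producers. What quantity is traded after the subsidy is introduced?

Pre-subsidy: 510 - 2.5x = 6 + 0.5x gives x* = 168 and P* = 90.
With the subsidy, sellers receive Ps = Pb + 54 for each unit, where Pb is the price buyers pay.
On the curves, Pb = 510 - 2.5x and Ps = 6 + 0.5x; the wedge Ps − Pb = 54 gives 6 + 0.5x − (510 - 2.5x) = 54, so x' = 186.
Then Pb = 510 − 2.5·186 = 45 and Ps = 6 + 0.5·186 = 99.

x' = 186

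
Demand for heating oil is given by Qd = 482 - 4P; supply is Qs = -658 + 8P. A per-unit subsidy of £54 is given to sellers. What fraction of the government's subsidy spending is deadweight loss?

Pre-subsidy: 482 - 4P = -658 + 8P gives P* = 95, Q* = 102.
With the subsidy, sellers receive Ps = Pb + 54 for each unit, where Pb is the price buyers pay.
Supply in terms of Pb becomes Qs = -658 + 8(Pb + 54) = -226 + 8Pb. Setting this equal to demand: 482 - 4Pb = -226 + 8Pb, so Pb = 59.
Sellers receive Ps = 59 + 54 = 113; Q' = 482 − 4·59 = 246.
ΔCS = ½(102 + 246)(95 − 59) = 6264; ΔPS = ½(102 + 246)(113 − 95) = 3132.
Government spending = 54 × 246 = 13284.
DWL = ½ × 54 × (246 − 102) = 3888; fraction = 3888 / 13284 = 12/41.

DWL / government spending = 12/41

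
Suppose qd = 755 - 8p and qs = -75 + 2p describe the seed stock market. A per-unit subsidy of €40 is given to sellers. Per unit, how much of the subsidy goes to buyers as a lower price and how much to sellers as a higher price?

Pre-subsidy: 755 - 8p = -75 + 2p gives p* = 83, q* = 91.
With the subsidy, sellers receive ps = pb + 40 for each unit, where pb is the price buyers pay.
Supply in terms of pb becomes qs = -75 + 2(pb + 40) = 5 + 2pb. Setting this equal to demand: 755 - 8pb = 5 + 2pb, so pb = 75.
Sellers receive ps = 75 + 40 = 115; q' = 755 − 8·75 = 155.
Buyers' price falls by p* − pb = 83 − 75 = 8; sellers' price rises by ps − p* = 115 − 83 = 32.

Buyers gain €8 per unit; sellers gain €32 per unit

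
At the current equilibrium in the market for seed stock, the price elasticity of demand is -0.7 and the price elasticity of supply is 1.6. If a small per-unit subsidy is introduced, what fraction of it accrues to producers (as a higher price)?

Producer share = 7/23

For a small subsidy around the equilibrium, the benefit split depends on the relative slopes, which at a point are proportional to the elasticities.
Buyer share = εs/(εs + |εd|) = 1.6/(1.6 + 0.7) = 16/23; seller share = |εd|/(εs + |εd|) = 7/23.
So producers capture 7/23 of the subsidy.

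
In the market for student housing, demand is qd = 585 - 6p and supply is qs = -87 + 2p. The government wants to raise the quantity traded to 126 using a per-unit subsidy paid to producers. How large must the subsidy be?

Required subsidy s = 30 per unit

At q = 126, invert demand for the buyer price: pb = (585 − 126)/6 = 76.5; invert supply for the seller price: ps = (126 − (-87))/2 = 106.5.
The subsidy must fill the gap: s = ps − pb = 106.5 − 76.5 = 30.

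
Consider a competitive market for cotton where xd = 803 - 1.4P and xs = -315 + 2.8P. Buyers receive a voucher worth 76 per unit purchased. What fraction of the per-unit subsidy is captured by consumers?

Consumer share = 2/3

Pre-subsidy: 803 - 1.4P = -315 + 2.8P gives P* = 5590/21, x* = 1291/3.
With the rebate, buyers effectively pay Pb = Ps − 76, where Ps is the price sellers receive.
Demand in terms of Ps becomes xd = 803 − 1.4(Ps − 76) = 909.4 - 1.4Ps. Setting this equal to supply: 909.4 - 1.4Ps = -315 + 2.8Ps, so Ps = 6122/21.
Buyers pay Pb = 6122/21 − 76 = 4526/21; x' = -315 + 2.8·(6122/21) = 7519/15.
Buyers' price falls by P* − Pb = 5590/21 − 4526/21 = 152/3; sellers' price rises by Ps − P* = 6122/21 − 5590/21 = 76/3.
So consumers capture (152/3)/76 = 2/3 of each unit of subsidy.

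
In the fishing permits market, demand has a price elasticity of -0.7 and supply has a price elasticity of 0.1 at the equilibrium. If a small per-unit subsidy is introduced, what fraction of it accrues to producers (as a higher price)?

For a small subsidy around the equilibrium, the benefit split depends on the relative slopes, which at a point are proportional to the elasticities.
Buyer share = εs/(εs + |εd|) = 0.1/(0.1 + 0.7) = 0.125; seller share = |εd|/(εs + |εd|) = 0.875.
So producers capture 0.875 of the subsidy.

Producer share = 0.875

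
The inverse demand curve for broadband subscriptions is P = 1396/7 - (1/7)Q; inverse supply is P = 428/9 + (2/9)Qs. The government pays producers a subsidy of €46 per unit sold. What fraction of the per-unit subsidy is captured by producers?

Producer share = 14/23

Pre-subsidy: 1396/7 - (1/7)Q = 428/9 + (2/9)Q gives Q* = 416 and P* = 140.
With the subsidy, sellers receive Ps = Pb + 46 for each unit, where Pb is the price buyers pay.
On the curves, Pb = 1396/7 - (1/7)Q and Ps = 428/9 + (2/9)Q; the wedge Ps − Pb = 46 gives 428/9 + (2/9)Q − (1396/7 - (1/7)Q) = 46, so Q' = 542.
Then Pb = 1396/7 − (1/7)·542 = 122 and Ps = 428/9 + (2/9)·542 = 168.
Buyers' price falls by P* − Pb = 140 − 122 = 18; sellers' price rises by Ps − P* = 168 − 140 = 28.
So producers capture 28/46 = 14/23 of each unit of subsidy.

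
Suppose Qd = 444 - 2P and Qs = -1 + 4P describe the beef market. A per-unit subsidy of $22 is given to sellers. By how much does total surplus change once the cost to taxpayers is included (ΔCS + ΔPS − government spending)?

Pre-subsidy: 444 - 2P = -1 + 4P gives P* = 445/6, Q* = 887/3.
With the subsidy, sellers receive Ps = Pb + 22 for each unit, where Pb is the price buyers pay.
Supply in terms of Pb becomes Qs = -1 + 4(Pb + 22) = 87 + 4Pb. Setting this equal to demand: 444 - 2Pb = 87 + 4Pb, so Pb = 59.5.
Sellers receive Ps = 59.5 + 22 = 81.5; Q' = 444 − 2·59.5 = 325.
ΔCS = ½(887/3 + 325)(445/6 − 59.5) = 40964/9; ΔPS = ½(887/3 + 325)(81.5 − 445/6) = 20482/9.
Government spending = 22 × 325 = 7150.
Net change = 40964/9 + 20482/9 − 7150 = -968/3. The loss equals the DWL triangle ½·22·88/3.

Net change in total surplus = -968/3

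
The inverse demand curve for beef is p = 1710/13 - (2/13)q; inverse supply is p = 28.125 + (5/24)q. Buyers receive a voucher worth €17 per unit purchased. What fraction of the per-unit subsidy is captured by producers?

Pre-subsidy: 1710/13 - (2/13)q = 28.125 + (5/24)q gives q* = 32265/113 and p* = 9900/113.
With the rebate, buyers effectively pay pb = ps − 17, where ps is the price sellers receive.
On the curves, pb = 1710/13 - (2/13)q and ps = 28.125 + (5/24)q; the wedge ps − pb = 17 gives 28.125 + (5/24)q − (1710/13 - (2/13)q) = 17, so q' = 37569/113.
Then pb = 1710/13 − (2/13)·(37569/113) = 9084/113 and ps = 28.125 + (5/24)·(37569/113) = 11005/113.
Buyers' price falls by p* − pb = 9900/113 − 9084/113 = 816/113; sellers' price rises by ps − p* = 11005/113 − 9900/113 = 1105/113.
So producers capture (1105/113)/17 = 65/113 of each unit of subsidy.

Producer share = 65/113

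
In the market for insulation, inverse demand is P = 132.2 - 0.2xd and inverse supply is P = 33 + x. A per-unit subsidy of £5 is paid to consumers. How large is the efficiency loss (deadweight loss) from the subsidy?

Deadweight loss = 125/12

Pre-subsidy: 132.2 - 0.2x = 33 + x gives x* = 248/3 and P* = 347/3.
With the rebate, buyers effectively pay Pb = Ps − 5, where Ps is the price sellers receive.
On the curves, Pb = 132.2 - 0.2x and Ps = 33 + x; the wedge Ps − Pb = 5 gives 33 + x − (132.2 - 0.2x) = 5, so x' = 521/6.
Then Pb = 132.2 − 0.2·(521/6) = 689/6 and Ps = 33 + 1·(521/6) = 719/6.
The subsidy expands output by 521/6 − 248/3 = 25/6 past the efficient level; on those units the gap between marginal cost and willingness to pay runs from 0 up to 5.
DWL = ½ × 5 × 25/6 = 125/12.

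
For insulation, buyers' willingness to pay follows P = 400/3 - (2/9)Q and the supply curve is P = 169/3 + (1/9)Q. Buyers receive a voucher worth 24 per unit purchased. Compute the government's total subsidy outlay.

Pre-subsidy: 400/3 - (2/9)Q = 169/3 + (1/9)Q gives Q* = 231 and P* = 82.
With the rebate, buyers effectively pay Pb = Ps − 24, where Ps is the price sellers receive.
On the curves, Pb = 400/3 - (2/9)Q and Ps = 169/3 + (1/9)Q; the wedge Ps − Pb = 24 gives 169/3 + (1/9)Q − (400/3 - (2/9)Q) = 24, so Q' = 303.
Then Pb = 400/3 − (2/9)·303 = 66 and Ps = 169/3 + (1/9)·303 = 90.
Government outlay = subsidy × quantity = 24 × 303 = 7272.

Government cost = 7272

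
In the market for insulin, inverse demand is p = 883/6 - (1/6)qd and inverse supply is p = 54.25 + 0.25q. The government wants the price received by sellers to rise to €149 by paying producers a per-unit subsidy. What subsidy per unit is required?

Required subsidy s = €65 per unit

At a seller price of 149, quantity supplied is -217 + 4·149 = 379.
Buyers absorb 379 only when they pay pb = 883/6 − (1/6)·379 = 84.
s = ps − pb = 149 − 84 = 65.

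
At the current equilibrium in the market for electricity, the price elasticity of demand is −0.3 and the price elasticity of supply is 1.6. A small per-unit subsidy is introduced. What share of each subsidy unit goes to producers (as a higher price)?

For a small subsidy around the equilibrium, the benefit split depends on the relative slopes, which at a point are proportional to the elasticities.
Buyer share = εs/(εs + |εd|) = 1.6/(1.6 + 0.3) = 16/19; seller share = |εd|/(εs + |εd|) = 3/19.
So producers capture 3/19 of the subsidy.

Producer share = 3/19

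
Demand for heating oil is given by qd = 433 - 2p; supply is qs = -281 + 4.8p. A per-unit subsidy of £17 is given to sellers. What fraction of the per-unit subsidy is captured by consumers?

Consumer share = 12/17

Pre-subsidy: 433 - 2p = -281 + 4.8p gives p* = 105, q* = 223.
With the subsidy, sellers receive ps = pb + 17 for each unit, where pb is the price buyers pay.
Supply in terms of pb becomes qs = -281 + 4.8(pb + 17) = -199.4 + 4.8pb. Setting this equal to demand: 433 - 2pb = -199.4 + 4.8pb, so pb = 93.
Sellers receive ps = 93 + 17 = 110; q' = 433 − 2·93 = 247.
Buyers' price falls by p* − pb = 105 − 93 = 12; sellers' price rises by ps − p* = 110 − 105 = 5.
So consumers capture 12/17 = 12/17 of each unit of subsidy.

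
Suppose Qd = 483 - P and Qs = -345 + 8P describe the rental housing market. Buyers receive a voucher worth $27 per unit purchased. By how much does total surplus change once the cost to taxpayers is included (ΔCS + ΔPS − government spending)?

Net change in total surplus = -$324

Pre-subsidy: 483 - P = -345 + 8P gives P* = 92, Q* = 391.
With the rebate, buyers effectively pay Pb = Ps − 27, where Ps is the price sellers receive.
Demand in terms of Ps becomes Qd = 483 − 1(Ps − 27) = 510 - Ps. Setting this equal to supply: 510 - Ps = -345 + 8Ps, so Ps = 95.
Buyers pay Pb = 95 − 27 = 68; Q' = -345 + 8·95 = 415.
ΔCS = ½(391 + 415)(92 − 68) = 9672; ΔPS = ½(391 + 415)(95 − 92) = 1209.
Government spending = 27 × 415 = 11205.
Net change = 9672 + 1209 − 11205 = -324. The loss equals the DWL triangle ½·27·24.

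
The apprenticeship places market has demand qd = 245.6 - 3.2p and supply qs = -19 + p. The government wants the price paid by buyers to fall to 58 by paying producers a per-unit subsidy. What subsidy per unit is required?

Required subsidy s = 21 per unit

At a buyer price of 58, quantity demanded is 245.6 − 3.2·58 = 60.
Sellers supply 60 only when they receive ps with -19 + 1·ps = 60, i.e. ps = 79.
s = ps − pb = 79 − 58 = 21.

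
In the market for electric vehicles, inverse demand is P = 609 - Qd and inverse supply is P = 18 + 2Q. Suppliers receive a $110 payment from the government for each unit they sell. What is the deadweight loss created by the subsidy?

Deadweight loss = 6050/3

Pre-subsidy: 609 - Q = 18 + 2Q gives Q* = 197 and P* = 412.
With the subsidy, sellers receive Ps = Pb + 110 for each unit, where Pb is the price buyers pay.
On the curves, Pb = 609 - Q and Ps = 18 + 2Q; the wedge Ps − Pb = 110 gives 18 + 2Q − (609 - Q) = 110, so Q' = 701/3.
Then Pb = 609 − 1·(701/3) = 1126/3 and Ps = 18 + 2·(701/3) = 1456/3.
The subsidy expands output by 701/3 − 197 = 110/3 past the efficient level; on those units the gap between marginal cost and willingness to pay runs from 0 up to 110.
DWL = ½ × 110 × 110/3 = 6050/3.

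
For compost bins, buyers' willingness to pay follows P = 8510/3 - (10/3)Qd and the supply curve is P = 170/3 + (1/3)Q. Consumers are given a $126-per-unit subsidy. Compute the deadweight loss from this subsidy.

Deadweight loss = 23814/11

Pre-subsidy: 8510/3 - (10/3)Q = 170/3 + (1/3)Q gives Q* = 8340/11 and P* = 10210/33.
With the rebate, buyers effectively pay Pb = Ps − 126, where Ps is the price sellers receive.
On the curves, Pb = 8510/3 - (10/3)Q and Ps = 170/3 + (1/3)Q; the wedge Ps − Pb = 126 gives 170/3 + (1/3)Q − (8510/3 - (10/3)Q) = 126, so Q' = 8718/11.
Then Pb = 8510/3 − (10/3)·(8718/11) = 6430/33 and Ps = 170/3 + (1/3)·(8718/11) = 10588/33.
The subsidy expands output by 8718/11 − 8340/11 = 378/11 past the efficient level; on those units the gap between marginal cost and willingness to pay runs from 0 up to 126.
DWL = ½ × 126 × 378/11 = 23814/11.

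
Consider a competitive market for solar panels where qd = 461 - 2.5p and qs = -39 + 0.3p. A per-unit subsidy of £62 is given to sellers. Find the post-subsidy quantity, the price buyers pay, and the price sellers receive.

Pre-subsidy: 461 - 2.5p = -39 + 0.3p gives p* = 1250/7, q* = 102/7.
With the subsidy, sellers receive ps = pb + 62 for each unit, where pb is the price buyers pay.
Supply in terms of pb becomes qs = -39 + 0.3(pb + 62) = -20.4 + 0.3pb. Setting this equal to demand: 461 - 2.5pb = -20.4 + 0.3pb, so pb = 2407/14.
Sellers receive ps = 2407/14 + 62 = 3275/14; q' = 461 − 2.5·(2407/14) = 873/28.

q' = 873/28; buyers pay 2407/14; sellers receive 3275/14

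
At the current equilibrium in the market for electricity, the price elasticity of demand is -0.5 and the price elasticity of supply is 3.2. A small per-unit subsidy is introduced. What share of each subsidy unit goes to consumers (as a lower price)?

For a small subsidy around the equilibrium, the benefit split depends on the relative slopes, which at a point are proportional to the elasticities.
Buyer share = εs/(εs + |εd|) = 3.2/(3.2 + 0.5) = 32/37; seller share = |εd|/(εs + |εd|) = 5/37.

Consumer share = 32/37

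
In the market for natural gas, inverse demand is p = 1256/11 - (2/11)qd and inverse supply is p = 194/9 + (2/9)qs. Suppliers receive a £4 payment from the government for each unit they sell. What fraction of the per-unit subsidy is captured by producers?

Producer share = 0.55

Pre-subsidy: 1256/11 - (2/11)q = 194/9 + (2/9)q gives q* = 229.25 and p* = 72.5.
With the subsidy, sellers receive ps = pb + 4 for each unit, where pb is the price buyers pay.
On the curves, pb = 1256/11 - (2/11)q and ps = 194/9 + (2/9)q; the wedge ps − pb = 4 gives 194/9 + (2/9)q − (1256/11 - (2/11)q) = 4, so q' = 239.15.
Then pb = 1256/11 − (2/11)·239.15 = 70.7 and ps = 194/9 + (2/9)·239.15 = 74.7.
Buyers' price falls by p* − pb = 72.5 − 70.7 = 1.8; sellers' price rises by ps − p* = 74.7 − 72.5 = 2.2.
So producers capture 2.2/4 = 0.55 of each unit of subsidy.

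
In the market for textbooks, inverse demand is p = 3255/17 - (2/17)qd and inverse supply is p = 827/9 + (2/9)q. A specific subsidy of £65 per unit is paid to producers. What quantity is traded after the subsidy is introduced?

Pre-subsidy: 3255/17 - (2/17)q = 827/9 + (2/9)q gives q* = 293 and p* = 157.
With the subsidy, sellers receive ps = pb + 65 for each unit, where pb is the price buyers pay.
On the curves, pb = 3255/17 - (2/17)q and ps = 827/9 + (2/9)q; the wedge ps − pb = 65 gives 827/9 + (2/9)q − (3255/17 - (2/17)q) = 65, so q' = 484.25.
Then pb = 3255/17 − (2/17)·484.25 = 134.5 and ps = 827/9 + (2/9)·484.25 = 199.5.

q' = 484.25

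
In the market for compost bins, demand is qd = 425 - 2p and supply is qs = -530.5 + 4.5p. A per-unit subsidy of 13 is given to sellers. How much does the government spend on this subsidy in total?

Pre-subsidy: 425 - 2p = -530.5 + 4.5p gives p* = 147, q* = 131.
With the subsidy, sellers receive ps = pb + 13 for each unit, where pb is the price buyers pay.
Supply in terms of pb becomes qs = -530.5 + 4.5(pb + 13) = -472 + 4.5pb. Setting this equal to demand: 425 - 2pb = -472 + 4.5pb, so pb = 138.
Sellers receive ps = 138 + 13 = 151; q' = 425 − 2·138 = 149.
Government outlay = subsidy × quantity = 13 × 149 = 1937.

Government cost = 1937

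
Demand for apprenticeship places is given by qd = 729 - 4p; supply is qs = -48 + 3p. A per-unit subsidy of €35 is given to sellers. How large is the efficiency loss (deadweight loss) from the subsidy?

Deadweight loss = €1050

Pre-subsidy: 729 - 4p = -48 + 3p gives p* = 111, q* = 285.
With the subsidy, sellers receive ps = pb + 35 for each unit, where pb is the price buyers pay.
Supply in terms of pb becomes qs = -48 + 3(pb + 35) = 57 + 3pb. Setting this equal to demand: 729 - 4pb = 57 + 3pb, so pb = 96.
Sellers receive ps = 96 + 35 = 131; q' = 729 − 4·96 = 345.
The subsidy expands output by 345 − 285 = 60 past the efficient level; on those units the gap between marginal cost and willingness to pay runs from 0 up to 35.
DWL = ½ × 35 × 60 = 1050.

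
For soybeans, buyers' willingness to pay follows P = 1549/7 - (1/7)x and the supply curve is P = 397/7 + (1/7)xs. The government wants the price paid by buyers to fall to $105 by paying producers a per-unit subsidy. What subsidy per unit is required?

Required subsidy s = $68 per unit

At a buyer price of 105, quantity demanded is 1549 − 7·105 = 814.
Sellers supply 814 only when they receive Ps = 397/7 + (1/7)·814 = 173.
s = Ps − Pb = 173 − 105 = 68.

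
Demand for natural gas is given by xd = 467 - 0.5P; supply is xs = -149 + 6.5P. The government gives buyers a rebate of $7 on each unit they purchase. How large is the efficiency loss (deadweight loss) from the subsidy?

Pre-subsidy: 467 - 0.5P = -149 + 6.5P gives P* = 88, x* = 423.
With the rebate, buyers effectively pay Pb = Ps − 7, where Ps is the price sellers receive.
Demand in terms of Ps becomes xd = 467 − 0.5(Ps − 7) = 470.5 - 0.5Ps. Setting this equal to supply: 470.5 - 0.5Ps = -149 + 6.5Ps, so Ps = 88.5.
Buyers pay Pb = 88.5 − 7 = 81.5; x' = -149 + 6.5·88.5 = 426.25.
The subsidy expands output by 426.25 − 423 = 3.25 past the efficient level; on those units the gap between marginal cost and willingness to pay runs from 0 up to 7.
DWL = ½ × 7 × 3.25 = 11.375.

Deadweight loss = $11.375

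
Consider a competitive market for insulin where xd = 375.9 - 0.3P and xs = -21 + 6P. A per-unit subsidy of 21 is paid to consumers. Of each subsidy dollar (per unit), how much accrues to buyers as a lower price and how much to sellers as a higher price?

Buyers gain 20 per unit; sellers gain 1 per unit

Pre-subsidy: 375.9 - 0.3P = -21 + 6P gives P* = 63, x* = 357.
With the rebate, buyers effectively pay Pb = Ps − 21, where Ps is the price sellers receive.
Demand in terms of Ps becomes xd = 375.9 − 0.3(Ps − 21) = 382.2 - 0.3Ps. Setting this equal to supply: 382.2 - 0.3Ps = -21 + 6Ps, so Ps = 64.
Buyers pay Pb = 64 − 21 = 43; x' = -21 + 6·64 = 363.
Buyers' price falls by P* − Pb = 63 − 43 = 20; sellers' price rises by Ps − P* = 64 − 63 = 1.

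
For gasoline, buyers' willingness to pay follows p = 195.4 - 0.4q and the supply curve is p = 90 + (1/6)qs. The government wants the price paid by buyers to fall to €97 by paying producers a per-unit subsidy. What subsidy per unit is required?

Required subsidy s = €34 per unit

At a buyer price of 97, quantity demanded is 488.5 − 2.5·97 = 246.
Sellers supply 246 only when they receive ps = 90 + (1/6)·246 = 131.
s = ps − pb = 131 − 97 = 34.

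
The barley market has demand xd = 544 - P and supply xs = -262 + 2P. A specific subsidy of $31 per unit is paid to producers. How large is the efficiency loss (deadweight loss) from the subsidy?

Deadweight loss = 961/3

Pre-subsidy: 544 - P = -262 + 2P gives P* = 806/3, x* = 826/3.
With the subsidy, sellers receive Ps = Pb + 31 for each unit, where Pb is the price buyers pay.
Supply in terms of Pb becomes xs = -262 + 2(Pb + 31) = -200 + 2Pb. Setting this equal to demand: 544 - Pb = -200 + 2Pb, so Pb = 248.
Sellers receive Ps = 248 + 31 = 279; x' = 544 − 1·248 = 296.
The subsidy expands output by 296 − 826/3 = 62/3 past the efficient level; on those units the gap between marginal cost and willingness to pay runs from 0 up to 31.
DWL = ½ × 31 × 62/3 = 961/3.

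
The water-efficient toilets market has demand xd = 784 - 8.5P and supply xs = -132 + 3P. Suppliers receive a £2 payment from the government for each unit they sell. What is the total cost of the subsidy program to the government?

Pre-subsidy: 784 - 8.5P = -132 + 3P gives P* = 1832/23, x* = 2460/23.
With the subsidy, sellers receive Ps = Pb + 2 for each unit, where Pb is the price buyers pay.
Supply in terms of Pb becomes xs = -132 + 3(Pb + 2) = -126 + 3Pb. Setting this equal to demand: 784 - 8.5Pb = -126 + 3Pb, so Pb = 1820/23.
Sellers receive Ps = 1820/23 + 2 = 1866/23; x' = 784 − 8.5·(1820/23) = 2562/23.
Government outlay = subsidy × quantity = 2 × 2562/23 = 5124/23.

Government cost = 5124/23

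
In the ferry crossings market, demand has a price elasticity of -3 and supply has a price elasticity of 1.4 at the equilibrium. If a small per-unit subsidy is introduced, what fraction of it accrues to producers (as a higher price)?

Producer share = 15/22

For a small subsidy around the equilibrium, the benefit split depends on the relative slopes, which at a point are proportional to the elasticities.
Buyer share = εs/(εs + |εd|) = 1.4/(1.4 + 3) = 7/22; seller share = |εd|/(εs + |εd|) = 15/22.
So producers capture 15/22 of the subsidy.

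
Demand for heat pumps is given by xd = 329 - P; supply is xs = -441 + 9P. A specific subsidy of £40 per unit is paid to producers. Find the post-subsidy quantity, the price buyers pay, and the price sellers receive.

Pre-subsidy: 329 - P = -441 + 9P gives P* = 77, x* = 252.
With the subsidy, sellers receive Ps = Pb + 40 for each unit, where Pb is the price buyers pay.
Supply in terms of Pb becomes xs = -441 + 9(Pb + 40) = -81 + 9Pb. Setting this equal to demand: 329 - Pb = -81 + 9Pb, so Pb = 41.
Sellers receive Ps = 41 + 40 = 81; x' = 329 − 1·41 = 288.

x' = 288; buyers pay £41; sellers receive £81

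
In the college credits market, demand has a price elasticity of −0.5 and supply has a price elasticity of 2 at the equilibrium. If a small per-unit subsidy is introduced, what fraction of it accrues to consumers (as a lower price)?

For a small subsidy around the equilibrium, the benefit split depends on the relative slopes, which at a point are proportional to the elasticities.
Buyer share = εs/(εs + |εd|) = 2/(2 + 0.5) = 0.8; seller share = |εd|/(εs + |εd|) = 0.2.

Consumer share = 0.8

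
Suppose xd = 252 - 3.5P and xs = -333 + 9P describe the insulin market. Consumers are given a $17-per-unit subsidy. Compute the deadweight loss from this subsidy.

Pre-subsidy: 252 - 3.5P = -333 + 9P gives P* = 46.8, x* = 88.2.
With the rebate, buyers effectively pay Pb = Ps − 17, where Ps is the price sellers receive.
Demand in terms of Ps becomes xd = 252 − 3.5(Ps − 17) = 311.5 - 3.5Ps. Setting this equal to supply: 311.5 - 3.5Ps = -333 + 9Ps, so Ps = 51.56.
Buyers pay Pb = 51.56 − 17 = 34.56; x' = -333 + 9·51.56 = 131.04.
The subsidy expands output by 131.04 − 88.2 = 42.84 past the efficient level; on those units the gap between marginal cost and willingness to pay runs from 0 up to 17.
DWL = ½ × 17 × 42.84 = 364.14.

Deadweight loss = $364.14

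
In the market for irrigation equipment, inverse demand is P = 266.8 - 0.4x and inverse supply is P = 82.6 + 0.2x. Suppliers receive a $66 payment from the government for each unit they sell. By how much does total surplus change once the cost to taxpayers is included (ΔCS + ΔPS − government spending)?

Net change in total surplus = -$3630

Pre-subsidy: 266.8 - 0.4x = 82.6 + 0.2x gives x* = 307 and P* = 144.
With the subsidy, sellers receive Ps = Pb + 66 for each unit, where Pb is the price buyers pay.
On the curves, Pb = 266.8 - 0.4x and Ps = 82.6 + 0.2x; the wedge Ps − Pb = 66 gives 82.6 + 0.2x − (266.8 - 0.4x) = 66, so x' = 417.
Then Pb = 266.8 − 0.4·417 = 100 and Ps = 82.6 + 0.2·417 = 166.
ΔCS = ½(307 + 417)(144 − 100) = 15928; ΔPS = ½(307 + 417)(166 − 144) = 7964.
Government spending = 66 × 417 = 27522.
Net change = 15928 + 7964 − 27522 = -3630. The loss equals the DWL triangle ½·66·110.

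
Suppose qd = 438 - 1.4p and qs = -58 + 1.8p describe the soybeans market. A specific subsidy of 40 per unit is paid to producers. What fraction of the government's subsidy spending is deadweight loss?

DWL / government spending = 63/1010

Pre-subsidy: 438 - 1.4p = -58 + 1.8p gives p* = 155, q* = 221.
With the subsidy, sellers receive ps = pb + 40 for each unit, where pb is the price buyers pay.
Supply in terms of pb becomes qs = -58 + 1.8(pb + 40) = 14 + 1.8pb. Setting this equal to demand: 438 - 1.4pb = 14 + 1.8pb, so pb = 132.5.
Sellers receive ps = 132.5 + 40 = 172.5; q' = 438 − 1.4·132.5 = 252.5.
ΔCS = ½(221 + 252.5)(155 − 132.5) = 5326.875; ΔPS = ½(221 + 252.5)(172.5 − 155) = 4143.125.
Government spending = 40 × 252.5 = 10100.
DWL = ½ × 40 × (252.5 − 221) = 630; fraction = 630 / 10100 = 63/1010.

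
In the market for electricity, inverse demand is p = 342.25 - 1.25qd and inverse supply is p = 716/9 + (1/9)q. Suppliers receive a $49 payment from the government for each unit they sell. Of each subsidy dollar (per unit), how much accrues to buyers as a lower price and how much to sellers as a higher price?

Pre-subsidy: 342.25 - 1.25q = 716/9 + (1/9)q gives q* = 193 and p* = 101.
With the subsidy, sellers receive ps = pb + 49 for each unit, where pb is the price buyers pay.
On the curves, pb = 342.25 - 1.25q and ps = 716/9 + (1/9)q; the wedge ps − pb = 49 gives 716/9 + (1/9)q − (342.25 - 1.25q) = 49, so q' = 229.
Then pb = 342.25 − 1.25·229 = 56 and ps = 716/9 + (1/9)·229 = 105.
Buyers' price falls by p* − pb = 101 − 56 = 45; sellers' price rises by ps − p* = 105 − 101 = 4.

Buyers gain $45 per unit; sellers gain $4 per unit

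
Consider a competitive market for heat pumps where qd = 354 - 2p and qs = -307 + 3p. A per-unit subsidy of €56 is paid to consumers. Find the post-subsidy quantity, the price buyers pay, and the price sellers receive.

q' = 156.8; buyers pay €98.6; sellers receive €154.6

Pre-subsidy: 354 - 2p = -307 + 3p gives p* = 132.2, q* = 89.6.
With the rebate, buyers effectively pay pb = ps − 56, where ps is the price sellers receive.
Demand in terms of ps becomes qd = 354 − 2(ps − 56) = 466 - 2ps. Setting this equal to supply: 466 - 2ps = -307 + 3ps, so ps = 154.6.
Buyers pay pb = 154.6 − 56 = 98.6; q' = -307 + 3·154.6 = 156.8.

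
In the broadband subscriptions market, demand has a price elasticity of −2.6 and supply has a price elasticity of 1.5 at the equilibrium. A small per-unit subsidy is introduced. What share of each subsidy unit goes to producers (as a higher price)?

For a small subsidy around the equilibrium, the benefit split depends on the relative slopes, which at a point are proportional to the elasticities.
Buyer share = εs/(εs + |εd|) = 1.5/(1.5 + 2.6) = 15/41; seller share = |εd|/(εs + |εd|) = 26/41.
So producers capture 26/41 of the subsidy.

Producer share = 26/41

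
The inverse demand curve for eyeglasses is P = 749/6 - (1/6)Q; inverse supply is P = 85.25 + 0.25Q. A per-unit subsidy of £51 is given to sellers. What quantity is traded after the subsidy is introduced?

Pre-subsidy: 749/6 - (1/6)Q = 85.25 + 0.25Q gives Q* = 95 and P* = 109.
With the subsidy, sellers receive Ps = Pb + 51 for each unit, where Pb is the price buyers pay.
On the curves, Pb = 749/6 - (1/6)Q and Ps = 85.25 + 0.25Q; the wedge Ps − Pb = 51 gives 85.25 + 0.25Q − (749/6 - (1/6)Q) = 51, so Q' = 217.4.
Then Pb = 749/6 − (1/6)·217.4 = 88.6 and Ps = 85.25 + 0.25·217.4 = 139.6.

Q' = 217.4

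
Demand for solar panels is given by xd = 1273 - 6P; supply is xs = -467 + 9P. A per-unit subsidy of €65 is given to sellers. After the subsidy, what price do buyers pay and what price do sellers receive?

Buyers pay €77; sellers receive €142

Pre-subsidy: 1273 - 6P = -467 + 9P gives P* = 116, x* = 577.
With the subsidy, sellers receive Ps = Pb + 65 for each unit, where Pb is the price buyers pay.
Supply in terms of Pb becomes xs = -467 + 9(Pb + 65) = 118 + 9Pb. Setting this equal to demand: 1273 - 6Pb = 118 + 9Pb, so Pb = 77.
Sellers receive Ps = 77 + 65 = 142; x' = 1273 − 6·77 = 811.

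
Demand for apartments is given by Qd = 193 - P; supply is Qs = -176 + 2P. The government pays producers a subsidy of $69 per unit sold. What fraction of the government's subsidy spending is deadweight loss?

DWL / government spending = 23/116

Pre-subsidy: 193 - P = -176 + 2P gives P* = 123, Q* = 70.
With the subsidy, sellers receive Ps = Pb + 69 for each unit, where Pb is the price buyers pay.
Supply in terms of Pb becomes Qs = -176 + 2(Pb + 69) = -38 + 2Pb. Setting this equal to demand: 193 - Pb = -38 + 2Pb, so Pb = 77.
Sellers receive Ps = 77 + 69 = 146; Q' = 193 − 1·77 = 116.
ΔCS = ½(70 + 116)(123 − 77) = 4278; ΔPS = ½(70 + 116)(146 − 123) = 2139.
Government spending = 69 × 116 = 8004.
DWL = ½ × 69 × (116 − 70) = 1587; fraction = 1587 / 8004 = 23/116.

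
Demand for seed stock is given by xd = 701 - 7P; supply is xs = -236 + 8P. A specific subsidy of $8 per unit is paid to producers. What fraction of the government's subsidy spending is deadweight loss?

Pre-subsidy: 701 - 7P = -236 + 8P gives P* = 937/15, x* = 3956/15.
With the subsidy, sellers receive Ps = Pb + 8 for each unit, where Pb is the price buyers pay.
Supply in terms of Pb becomes xs = -236 + 8(Pb + 8) = -172 + 8Pb. Setting this equal to demand: 701 - 7Pb = -172 + 8Pb, so Pb = 58.2.
Sellers receive Ps = 58.2 + 8 = 66.2; x' = 701 − 7·58.2 = 293.6.
ΔCS = ½(3956/15 + 293.6)(937/15 − 58.2) = 53504/45; ΔPS = ½(3956/15 + 293.6)(66.2 − 937/15) = 46816/45.
Government spending = 8 × 293.6 = 2348.8.
DWL = ½ × 8 × (293.6 − 3956/15) = 1792/15; fraction = (1792/15) / 2348.8 = 56/1101.

DWL / government spending = 56/1101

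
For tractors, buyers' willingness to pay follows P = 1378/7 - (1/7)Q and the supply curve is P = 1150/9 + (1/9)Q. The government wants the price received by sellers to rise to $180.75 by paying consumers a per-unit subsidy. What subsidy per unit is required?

Required subsidy s = $52 per unit

At a seller price of 180.75, quantity supplied is -1150 + 9·180.75 = 476.75.
Buyers absorb 476.75 only when they pay Pb = 1378/7 − (1/7)·476.75 = 128.75.
s = Ps − Pb = 180.75 − 128.75 = 52.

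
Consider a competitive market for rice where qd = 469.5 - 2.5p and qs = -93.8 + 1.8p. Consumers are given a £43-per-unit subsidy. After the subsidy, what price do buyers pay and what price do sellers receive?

Pre-subsidy: 469.5 - 2.5p = -93.8 + 1.8p gives p* = 131, q* = 142.
With the rebate, buyers effectively pay pb = ps − 43, where ps is the price sellers receive.
Demand in terms of ps becomes qd = 469.5 − 2.5(ps − 43) = 577 - 2.5ps. Setting this equal to supply: 577 - 2.5ps = -93.8 + 1.8ps, so ps = 156.
Buyers pay pb = 156 − 43 = 113; q' = -93.8 + 1.8·156 = 187.

Buyers pay £113; sellers receive £156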